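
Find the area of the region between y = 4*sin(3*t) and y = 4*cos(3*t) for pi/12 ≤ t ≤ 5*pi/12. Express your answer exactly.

8*sqrt(2)/3

On [pi/12, 5*pi/12], (4*sin(3*t)) - (4*cos(3*t)) = 4*sin(3*t) - 4*cos(3*t) is ≥ 0 throughout, so the area is a single integral of |4*sin(3*t) - 4*cos(3*t)|.
∫[pi/12,5*pi/12] (4*sin(3*t) - 4*cos(3*t)) dt = 8*sqrt(2)/3.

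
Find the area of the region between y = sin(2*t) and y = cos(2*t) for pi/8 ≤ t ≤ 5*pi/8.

sqrt(2)

On [pi/8, 5*pi/8], (sin(2*t)) - (cos(2*t)) = sin(2*t) - cos(2*t) is ≥ 0 throughout, so the area is a single integral of |sin(2*t) - cos(2*t)|.
∫[pi/8,5*pi/8] (sin(2*t) - cos(2*t)) dt = sqrt(2).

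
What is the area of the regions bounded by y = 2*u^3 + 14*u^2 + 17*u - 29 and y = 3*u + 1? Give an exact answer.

Set the curves equal: 2*u^3 + 14*u^2 + 17*u - 29 = 3*u + 1, so 2*u^3 + 14*u^2 + 14*u - 30 = 0, which factors as 2*(u - 1)*(u + 3)*(u + 5) = 0. The curves meet at u = -5, -3, 1.
On [-5, -3], y = 2*u^3 + 14*u^2 + 17*u - 29 is on top; that piece has area ∫[-5,-3] (2*u^3 + 14*u^2 + 14*u - 30) du = 40/3.
On [-3, 1], y = 3*u + 1 is on top; that piece has area ∫[-3,1] (-(2*u^3 + 14*u^2 + 14*u - 30)) du = 256/3.
Total enclosed area = 40/3 + 256/3 = 296/3.

296/3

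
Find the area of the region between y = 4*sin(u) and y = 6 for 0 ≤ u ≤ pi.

On [0, pi], (4*sin(u)) - (6) = 4*sin(u) - 6 is ≤ 0 throughout, so the area is a single integral of |4*sin(u) - 6|.
∫[0,pi] (4*sin(u) - 6) du = 8 - 6*pi; the area of that piece is -8 + 6*pi.

-8 + 6*pi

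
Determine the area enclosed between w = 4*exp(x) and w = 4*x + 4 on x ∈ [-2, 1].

-6 - 4*exp(-2) + 4*exp(1)

On [-2, 1], (4*exp(x)) - (4*x + 4) = -4*x + 4*exp(x) - 4 is ≥ 0 throughout, so the area is a single integral of |-4*x + 4*exp(x) - 4|.
∫[-2,1] (-4*x + 4*exp(x) - 4) dx = -6 - 4*exp(-2) + 4*exp(1).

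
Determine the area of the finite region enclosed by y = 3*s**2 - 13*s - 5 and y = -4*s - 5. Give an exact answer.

27/2

Set the curves equal: 3*s**2 - 13*s - 5 = -4*s - 5, so 3*s**2 - 9*s = 0, which factors as 3*s*(s - 3) = 0. The curves meet at s = 0, 3.
On [0, 3], y = -4*s - 5 is on top; that piece has area ∫[0,3] (-(3*s**2 - 9*s)) ds = 27/2.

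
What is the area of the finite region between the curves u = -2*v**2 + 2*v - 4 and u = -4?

Both boundary curves give u as a function of v, so integrate with respect to v. Setting them equal: -2*v**2 + 2*v = 0, i.e. -2*v*(v - 1) = 0, so they meet at v = 0, 1.
For v in [0, 1], u = -2*v**2 + 2*v - 4 is on the right; area = ∫[0,1] (-2*v**2 + 2*v) dv = 1/3.

1/3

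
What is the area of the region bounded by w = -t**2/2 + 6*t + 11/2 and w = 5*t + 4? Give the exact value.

Set the curves equal: -t**2/2 + 6*t + 11/2 = 5*t + 4, so -t**2/2 + t + 3/2 = 0, which factors as -(t - 3)*(t + 1)/2 = 0. The curves meet at t = -1, 3.
On [-1, 3], w = -t**2/2 + 6*t + 11/2 is on top; that piece has area ∫[-1,3] (-t**2/2 + t + 3/2) dt = 16/3.

16/3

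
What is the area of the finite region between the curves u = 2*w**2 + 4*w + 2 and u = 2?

Both boundary curves give u as a function of w, so integrate with respect to w. Setting them equal: 2*w**2 + 4*w = 0, i.e. 2*w*(w + 2) = 0, so they meet at w = -2, 0.
For w in [-2, 0], u = 2*w**2 + 4*w + 2 is on the left; area = ∫[-2,0] (-(2*w**2 + 4*w)) dw = 8/3.

8/3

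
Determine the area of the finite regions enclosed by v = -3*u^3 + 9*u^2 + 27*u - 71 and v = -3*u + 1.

Set the curves equal: -3*u^3 + 9*u^2 + 27*u - 71 = -3*u + 1, so -3*u^3 + 9*u^2 + 30*u - 72 = 0, which factors as -3*(u - 4)*(u - 2)*(u + 3) = 0. The curves meet at u = -3, 2, 4.
On [-3, 2], v = -3*u + 1 is on top; that piece has area ∫[-3,2] (-(-3*u^3 + 9*u^2 + 30*u - 72)) du = 1125/4.
On [2, 4], v = -3*u^3 + 9*u^2 + 27*u - 71 is on top; that piece has area ∫[2,4] (-3*u^3 + 9*u^2 + 30*u - 72) du = 24.
Total enclosed area = 1125/4 + 24 = 1221/4.

1221/4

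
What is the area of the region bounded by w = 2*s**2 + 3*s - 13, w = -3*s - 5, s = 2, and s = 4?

172/3

On [2, 4], (2*s**2 + 3*s - 13) - (-3*s - 5) = 2*s**2 + 6*s - 8 is ≥ 0 throughout, so the area is a single integral of |2*s**2 + 6*s - 8|.
∫[2,4] (2*s**2 + 6*s - 8) ds = 172/3.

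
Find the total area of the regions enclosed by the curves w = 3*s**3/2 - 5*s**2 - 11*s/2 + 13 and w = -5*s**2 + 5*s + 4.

Set the curves equal: 3*s**3/2 - 5*s**2 - 11*s/2 + 13 = -5*s**2 + 5*s + 4, so 3*s**3/2 - 21*s/2 + 9 = 0, which factors as 3*(s - 2)*(s - 1)*(s + 3)/2 = 0. The curves meet at s = -3, 1, 2.
On [-3, 1], w = 3*s**3/2 - 5*s**2 - 11*s/2 + 13 is on top; that piece has area ∫[-3,1] (3*s**3/2 - 21*s/2 + 9) ds = 48.
On [1, 2], w = -5*s**2 + 5*s + 4 is on top; that piece has area ∫[1,2] (-(3*s**3/2 - 21*s/2 + 9)) ds = 9/8.
Total enclosed area = 48 + 9/8 = 393/8.

393/8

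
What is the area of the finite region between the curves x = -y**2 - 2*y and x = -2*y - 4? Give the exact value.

Both boundary curves give x as a function of y, so integrate with respect to y. Setting them equal: -y**2 + 4 = 0, i.e. -(y - 2)*(y + 2) = 0, so they meet at y = -2, 2.
For y in [-2, 2], x = -y**2 - 2*y is on the right; area = ∫[-2,2] (-y**2 + 4) dy = 32/3.

32/3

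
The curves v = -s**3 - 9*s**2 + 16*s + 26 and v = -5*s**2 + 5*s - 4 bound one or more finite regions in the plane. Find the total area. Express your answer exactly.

863/6

Set the curves equal: -s**3 - 9*s**2 + 16*s + 26 = -5*s**2 + 5*s - 4, so -s**3 - 4*s**2 + 11*s + 30 = 0, which factors as -(s - 3)*(s + 2)*(s + 5) = 0. The curves meet at s = -5, -2, 3.
On [-5, -2], v = -5*s**2 + 5*s - 4 is on top; that piece has area ∫[-5,-2] (-(-s**3 - 4*s**2 + 11*s + 30)) ds = 117/4.
On [-2, 3], v = -s**3 - 9*s**2 + 16*s + 26 is on top; that piece has area ∫[-2,3] (-s**3 - 4*s**2 + 11*s + 30) ds = 1375/12.
Total enclosed area = 117/4 + 1375/12 = 863/6.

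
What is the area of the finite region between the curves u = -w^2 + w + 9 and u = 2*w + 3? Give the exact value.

125/6

Both boundary curves give u as a function of w, so integrate with respect to w. Setting them equal: -w^2 - w + 6 = 0, i.e. -(w - 2)*(w + 3) = 0, so they meet at w = -3, 2.
For w in [-3, 2], u = -w^2 + w + 9 is on the right; area = ∫[-3,2] (-w^2 - w + 6) dw = 125/6.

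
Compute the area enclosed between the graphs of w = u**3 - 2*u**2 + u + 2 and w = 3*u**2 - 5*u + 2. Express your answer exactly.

37/12

Set the curves equal: u**3 - 2*u**2 + u + 2 = 3*u**2 - 5*u + 2, so u**3 - 5*u**2 + 6*u = 0, which factors as u*(u - 3)*(u - 2) = 0. The curves meet at u = 0, 2, 3.
On [0, 2], w = u**3 - 2*u**2 + u + 2 is on top; that piece has area ∫[0,2] (u**3 - 5*u**2 + 6*u) du = 8/3.
On [2, 3], w = 3*u**2 - 5*u + 2 is on top; that piece has area ∫[2,3] (-(u**3 - 5*u**2 + 6*u)) du = 5/12.
Total enclosed area = 8/3 + 5/12 = 37/12.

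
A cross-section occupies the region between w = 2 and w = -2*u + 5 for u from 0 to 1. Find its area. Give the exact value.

2

On [0, 1], (2) - (-2*u + 5) = 2*u - 3 is ≤ 0 throughout, so the area is a single integral of |2*u - 3|.
∫[0,1] (2*u - 3) du = -2; the area of that piece is 2.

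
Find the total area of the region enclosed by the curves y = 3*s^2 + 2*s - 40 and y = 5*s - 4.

343/2

Set the curves equal: 3*s^2 + 2*s - 40 = 5*s - 4, so 3*s^2 - 3*s - 36 = 0, which factors as 3*(s - 4)*(s + 3) = 0. The curves meet at s = -3, 4.
On [-3, 4], y = 5*s - 4 is on top; that piece has area ∫[-3,4] (-(3*s^2 - 3*s - 36)) ds = 343/2.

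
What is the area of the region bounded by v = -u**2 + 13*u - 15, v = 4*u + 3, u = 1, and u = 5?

The difference (-u**2 + 13*u - 15) - (4*u + 3) = -u**2 + 9*u - 18 changes sign at u = 3 inside [1, 5], so split the integral there.
∫[1,3] (-u**2 + 9*u - 18) du = -26/3; the area of that piece is 26/3.
∫[3,5] (-u**2 + 9*u - 18) du = 10/3.
Total area = 26/3 + 10/3 = 12.

12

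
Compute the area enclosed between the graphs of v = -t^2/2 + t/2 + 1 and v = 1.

1/12

Set the curves equal: -t^2/2 + t/2 + 1 = 1, so -t^2/2 + t/2 = 0, which factors as -t*(t - 1)/2 = 0. The curves meet at t = 0, 1.
On [0, 1], v = -t^2/2 + t/2 + 1 is on top; that piece has area ∫[0,1] (-t^2/2 + t/2) dt = 1/12.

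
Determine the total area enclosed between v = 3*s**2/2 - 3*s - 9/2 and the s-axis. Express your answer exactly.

The curve meets the s-axis where 3*s**2/2 - 3*s - 9/2 = 0, i.e. 3*(s - 3)*(s + 1)/2 = 0, at s = -1, 3.
On [-1, 3] the curve lies below the axis; ∫[-1,3] (3*s**2/2 - 3*s - 9/2) ds = -16, giving area 16.

16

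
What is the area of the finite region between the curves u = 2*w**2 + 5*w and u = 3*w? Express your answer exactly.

1/3

Both boundary curves give u as a function of w, so integrate with respect to w. Setting them equal: 2*w**2 + 2*w = 0, i.e. 2*w*(w + 1) = 0, so they meet at w = -1, 0.
For w in [-1, 0], u = 2*w**2 + 5*w is on the left; area = ∫[-1,0] (-(2*w**2 + 2*w)) dw = 1/3.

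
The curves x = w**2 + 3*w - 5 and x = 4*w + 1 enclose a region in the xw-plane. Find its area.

Both boundary curves give x as a function of w, so integrate with respect to w. Setting them equal: w**2 - w - 6 = 0, i.e. (w - 3)*(w + 2) = 0, so they meet at w = -2, 3.
For w in [-2, 3], x = w**2 + 3*w - 5 is on the left; area = ∫[-2,3] (-(w**2 - w - 6)) dw = 125/6.

125/6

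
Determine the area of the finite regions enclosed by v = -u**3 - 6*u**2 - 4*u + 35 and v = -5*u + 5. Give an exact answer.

407/4

Set the curves equal: -u**3 - 6*u**2 - 4*u + 35 = -5*u + 5, so -u**3 - 6*u**2 + u + 30 = 0, which factors as -(u - 2)*(u + 3)*(u + 5) = 0. The curves meet at u = -5, -3, 2.
On [-5, -3], v = -5*u + 5 is on top; that piece has area ∫[-5,-3] (-(-u**3 - 6*u**2 + u + 30)) du = 8.
On [-3, 2], v = -u**3 - 6*u**2 - 4*u + 35 is on top; that piece has area ∫[-3,2] (-u**3 - 6*u**2 + u + 30) du = 375/4.
Total enclosed area = 8 + 375/4 = 407/4.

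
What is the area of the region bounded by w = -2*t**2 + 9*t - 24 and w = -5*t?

Set the curves equal: -2*t**2 + 9*t - 24 = -5*t, so -2*t**2 + 14*t - 24 = 0, which factors as -2*(t - 4)*(t - 3) = 0. The curves meet at t = 3, 4.
On [3, 4], w = -2*t**2 + 9*t - 24 is on top; that piece has area ∫[3,4] (-2*t**2 + 14*t - 24) dt = 1/3.

1/3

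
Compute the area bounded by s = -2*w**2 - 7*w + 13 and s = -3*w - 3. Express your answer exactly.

72

Both boundary curves give s as a function of w, so integrate with respect to w. Setting them equal: -2*w**2 - 4*w + 16 = 0, i.e. -2*(w - 2)*(w + 4) = 0, so they meet at w = -4, 2.
For w in [-4, 2], s = -2*w**2 - 7*w + 13 is on the right; area = ∫[-4,2] (-2*w**2 - 4*w + 16) dw = 72.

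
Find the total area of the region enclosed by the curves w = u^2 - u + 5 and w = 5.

Set the curves equal: u^2 - u + 5 = 5, so u^2 - u = 0, which factors as u*(u - 1) = 0. The curves meet at u = 0, 1.
On [0, 1], w = 5 is on top; that piece has area ∫[0,1] (-(u^2 - u)) du = 1/6.

1/6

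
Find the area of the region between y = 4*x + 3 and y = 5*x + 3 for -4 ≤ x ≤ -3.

On [-4, -3], (4*x + 3) - (5*x + 3) = -x is ≥ 0 throughout, so the area is a single integral of |-x|.
∫[-4,-3] (-x) dx = 7/2.

7/2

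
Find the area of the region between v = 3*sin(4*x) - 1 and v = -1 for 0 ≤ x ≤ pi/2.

The difference (3*sin(4*x) - 1) - (-1) = 3*sin(4*x) changes sign at x = pi/4 inside [0, pi/2], so split the integral there.
∫[0,pi/4] (3*sin(4*x)) dx = 3/2.
∫[pi/4,pi/2] (3*sin(4*x)) dx = -3/2; the area of that piece is 3/2.
Total area = 3/2 + 3/2 = 3.

3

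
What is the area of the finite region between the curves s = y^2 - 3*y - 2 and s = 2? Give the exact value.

Both boundary curves give s as a function of y, so integrate with respect to y. Setting them equal: y^2 - 3*y - 4 = 0, i.e. (y - 4)*(y + 1) = 0, so they meet at y = -1, 4.
For y in [-1, 4], s = y^2 - 3*y - 2 is on the left; area = ∫[-1,4] (-(y^2 - 3*y - 4)) dy = 125/6.

125/6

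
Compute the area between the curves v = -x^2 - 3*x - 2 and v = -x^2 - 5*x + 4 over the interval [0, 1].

5

On [0, 1], (-x^2 - 3*x - 2) - (-x^2 - 5*x + 4) = 2*x - 6 is ≤ 0 throughout, so the area is a single integral of |2*x - 6|.
∫[0,1] (2*x - 6) dx = -5; the area of that piece is 5.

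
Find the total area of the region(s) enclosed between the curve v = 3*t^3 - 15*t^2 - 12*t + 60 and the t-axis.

937/4

The curve meets the t-axis where 3*t^3 - 15*t^2 - 12*t + 60 = 0, i.e. 3*(t - 5)*(t - 2)*(t + 2) = 0, at t = -2, 2, 5.
On [-2, 2] the curve lies above the axis; ∫[-2,2] (3*t^3 - 15*t^2 - 12*t + 60) dt = 160, giving area 160.
On [2, 5] the curve lies below the axis; ∫[2,5] (3*t^3 - 15*t^2 - 12*t + 60) dt = -297/4, giving area 297/4.
Total area = 160 + 297/4 = 937/4.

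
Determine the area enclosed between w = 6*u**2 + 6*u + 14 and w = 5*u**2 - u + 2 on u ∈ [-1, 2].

99/2

On [-1, 2], (6*u**2 + 6*u + 14) - (5*u**2 - u + 2) = u**2 + 7*u + 12 is ≥ 0 throughout, so the area is a single integral of |u**2 + 7*u + 12|.
∫[-1,2] (u**2 + 7*u + 12) du = 99/2.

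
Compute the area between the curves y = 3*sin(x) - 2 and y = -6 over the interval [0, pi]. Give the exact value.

On [0, pi], (3*sin(x) - 2) - (-6) = 3*sin(x) + 4 is ≥ 0 throughout, so the area is a single integral of |3*sin(x) + 4|.
∫[0,pi] (3*sin(x) + 4) dx = 6 + 4*pi.

6 + 4*pi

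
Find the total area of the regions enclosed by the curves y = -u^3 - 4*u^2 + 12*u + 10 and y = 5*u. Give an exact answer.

937/12

Set the curves equal: -u^3 - 4*u^2 + 12*u + 10 = 5*u, so -u^3 - 4*u^2 + 7*u + 10 = 0, which factors as -(u - 2)*(u + 1)*(u + 5) = 0. The curves meet at u = -5, -1, 2.
On [-5, -1], y = 5*u is on top; that piece has area ∫[-5,-1] (-(-u^3 - 4*u^2 + 7*u + 10)) du = 160/3.
On [-1, 2], y = -u^3 - 4*u^2 + 12*u + 10 is on top; that piece has area ∫[-1,2] (-u^3 - 4*u^2 + 7*u + 10) du = 99/4.
Total enclosed area = 160/3 + 99/4 = 937/12.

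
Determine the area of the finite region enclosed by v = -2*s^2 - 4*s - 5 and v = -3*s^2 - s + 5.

343/6

Set the curves equal: -2*s^2 - 4*s - 5 = -3*s^2 - s + 5, so s^2 - 3*s - 10 = 0, which factors as (s - 5)*(s + 2) = 0. The curves meet at s = -2, 5.
On [-2, 5], v = -3*s^2 - s + 5 is on top; that piece has area ∫[-2,5] (-(s^2 - 3*s - 10)) ds = 343/6.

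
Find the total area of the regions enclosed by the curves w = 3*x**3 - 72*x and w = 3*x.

1875/2

Set the curves equal: 3*x**3 - 72*x = 3*x, so 3*x**3 - 75*x = 0, which factors as 3*x*(x - 5)*(x + 5) = 0. The curves meet at x = -5, 0, 5.
On [-5, 0], w = 3*x**3 - 72*x is on top; that piece has area ∫[-5,0] (3*x**3 - 75*x) dx = 1875/4.
On [0, 5], w = 3*x is on top; that piece has area ∫[0,5] (-(3*x**3 - 75*x)) dx = 1875/4.
Total enclosed area = 1875/4 + 1875/4 = 1875/2.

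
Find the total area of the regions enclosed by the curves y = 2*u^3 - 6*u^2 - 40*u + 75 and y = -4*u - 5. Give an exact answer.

999/2

Set the curves equal: 2*u^3 - 6*u^2 - 40*u + 75 = -4*u - 5, so 2*u^3 - 6*u^2 - 36*u + 80 = 0, which factors as 2*(u - 5)*(u - 2)*(u + 4) = 0. The curves meet at u = -4, 2, 5.
On [-4, 2], y = 2*u^3 - 6*u^2 - 40*u + 75 is on top; that piece has area ∫[-4,2] (2*u^3 - 6*u^2 - 36*u + 80) du = 432.
On [2, 5], y = -4*u - 5 is on top; that piece has area ∫[2,5] (-(2*u^3 - 6*u^2 - 36*u + 80)) du = 135/2.
Total enclosed area = 432 + 135/2 = 999/2.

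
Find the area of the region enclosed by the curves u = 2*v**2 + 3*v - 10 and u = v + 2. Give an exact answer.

Both boundary curves give u as a function of v, so integrate with respect to v. Setting them equal: 2*v**2 + 2*v - 12 = 0, i.e. 2*(v - 2)*(v + 3) = 0, so they meet at v = -3, 2.
For v in [-3, 2], u = 2*v**2 + 3*v - 10 is on the left; area = ∫[-3,2] (-(2*v**2 + 2*v - 12)) dv = 125/3.

125/3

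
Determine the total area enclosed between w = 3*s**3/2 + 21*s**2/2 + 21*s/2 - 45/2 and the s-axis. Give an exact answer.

The curve meets the s-axis where 3*s**3/2 + 21*s**2/2 + 21*s/2 - 45/2 = 0, i.e. 3*(s - 1)*(s + 3)*(s + 5)/2 = 0, at s = -5, -3, 1.
On [-5, -3] the curve lies above the axis; ∫[-5,-3] (3*s**3/2 + 21*s**2/2 + 21*s/2 - 45/2) ds = 10, giving area 10.
On [-3, 1] the curve lies below the axis; ∫[-3,1] (3*s**3/2 + 21*s**2/2 + 21*s/2 - 45/2) ds = -64, giving area 64.
Total area = 10 + 64 = 74.

74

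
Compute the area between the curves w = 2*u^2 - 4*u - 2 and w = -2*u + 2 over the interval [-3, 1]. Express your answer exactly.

24

The difference (2*u^2 - 4*u - 2) - (-2*u + 2) = 2*u^2 - 2*u - 4 changes sign at u = -1 inside [-3, 1], so split the integral there.
∫[-3,-1] (2*u^2 - 2*u - 4) du = 52/3.
∫[-1,1] (2*u^2 - 2*u - 4) du = -20/3; the area of that piece is 20/3.
Total area = 52/3 + 20/3 = 24.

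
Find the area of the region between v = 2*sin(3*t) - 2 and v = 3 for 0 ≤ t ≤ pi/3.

-4/3 + 5*pi/3

On [0, pi/3], (2*sin(3*t) - 2) - (3) = 2*sin(3*t) - 5 is ≤ 0 throughout, so the area is a single integral of |2*sin(3*t) - 5|.
∫[0,pi/3] (2*sin(3*t) - 5) dt = 4/3 - 5*pi/3; the area of that piece is -4/3 + 5*pi/3.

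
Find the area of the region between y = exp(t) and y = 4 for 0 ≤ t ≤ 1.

5 - exp(1)

On [0, 1], (exp(t)) - (4) = exp(t) - 4 is ≤ 0 throughout, so the area is a single integral of |exp(t) - 4|.
∫[0,1] (exp(t) - 4) dt = -5 + exp(1); the area of that piece is 5 - exp(1).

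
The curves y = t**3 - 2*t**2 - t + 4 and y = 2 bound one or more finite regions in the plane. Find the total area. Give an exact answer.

37/12

Set the curves equal: t**3 - 2*t**2 - t + 4 = 2, so t**3 - 2*t**2 - t + 2 = 0, which factors as (t - 2)*(t - 1)*(t + 1) = 0. The curves meet at t = -1, 1, 2.
On [-1, 1], y = t**3 - 2*t**2 - t + 4 is on top; that piece has area ∫[-1,1] (t**3 - 2*t**2 - t + 2) dt = 8/3.
On [1, 2], y = 2 is on top; that piece has area ∫[1,2] (-(t**3 - 2*t**2 - t + 2)) dt = 5/12.
Total enclosed area = 8/3 + 5/12 = 37/12.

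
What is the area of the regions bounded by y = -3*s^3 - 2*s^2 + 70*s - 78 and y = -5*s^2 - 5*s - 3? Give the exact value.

1012

Set the curves equal: -3*s^3 - 2*s^2 + 70*s - 78 = -5*s^2 - 5*s - 3, so -3*s^3 + 3*s^2 + 75*s - 75 = 0, which factors as -3*(s - 5)*(s - 1)*(s + 5) = 0. The curves meet at s = -5, 1, 5.
On [-5, 1], y = -5*s^2 - 5*s - 3 is on top; that piece has area ∫[-5,1] (-(-3*s^3 + 3*s^2 + 75*s - 75)) ds = 756.
On [1, 5], y = -3*s^3 - 2*s^2 + 70*s - 78 is on top; that piece has area ∫[1,5] (-3*s^3 + 3*s^2 + 75*s - 75) ds = 256.
Total enclosed area = 756 + 256 = 1012.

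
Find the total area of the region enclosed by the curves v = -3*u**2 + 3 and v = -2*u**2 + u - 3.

Set the curves equal: -3*u**2 + 3 = -2*u**2 + u - 3, so -u**2 - u + 6 = 0, which factors as -(u - 2)*(u + 3) = 0. The curves meet at u = -3, 2.
On [-3, 2], v = -3*u**2 + 3 is on top; that piece has area ∫[-3,2] (-u**2 - u + 6) du = 125/6.

125/6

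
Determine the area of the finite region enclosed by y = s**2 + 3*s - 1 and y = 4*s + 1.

9/2

Set the curves equal: s**2 + 3*s - 1 = 4*s + 1, so s**2 - s - 2 = 0, which factors as (s - 2)*(s + 1) = 0. The curves meet at s = -1, 2.
On [-1, 2], y = 4*s + 1 is on top; that piece has area ∫[-1,2] (-(s**2 - s - 2)) ds = 9/2.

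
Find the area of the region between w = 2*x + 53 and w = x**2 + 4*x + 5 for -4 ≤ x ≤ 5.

360

On [-4, 5], (2*x + 53) - (x**2 + 4*x + 5) = -x**2 - 2*x + 48 is ≥ 0 throughout, so the area is a single integral of |-x**2 - 2*x + 48|.
∫[-4,5] (-x**2 - 2*x + 48) dx = 360.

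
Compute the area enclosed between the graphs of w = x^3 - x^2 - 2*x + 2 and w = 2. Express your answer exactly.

37/12

Set the curves equal: x^3 - x^2 - 2*x + 2 = 2, so x^3 - x^2 - 2*x = 0, which factors as x*(x - 2)*(x + 1) = 0. The curves meet at x = -1, 0, 2.
On [-1, 0], w = x^3 - x^2 - 2*x + 2 is on top; that piece has area ∫[-1,0] (x^3 - x^2 - 2*x) dx = 5/12.
On [0, 2], w = 2 is on top; that piece has area ∫[0,2] (-(x^3 - x^2 - 2*x)) dx = 8/3.
Total enclosed area = 5/12 + 8/3 = 37/12.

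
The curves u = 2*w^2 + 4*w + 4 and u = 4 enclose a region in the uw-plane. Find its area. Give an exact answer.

8/3

Both boundary curves give u as a function of w, so integrate with respect to w. Setting them equal: 2*w^2 + 4*w = 0, i.e. 2*w*(w + 2) = 0, so they meet at w = -2, 0.
For w in [-2, 0], u = 2*w^2 + 4*w + 4 is on the left; area = ∫[-2,0] (-(2*w^2 + 4*w)) dw = 8/3.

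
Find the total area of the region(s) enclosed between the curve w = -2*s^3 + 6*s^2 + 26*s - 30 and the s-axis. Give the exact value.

256

The curve meets the s-axis where -2*s^3 + 6*s^2 + 26*s - 30 = 0, i.e. -2*(s - 5)*(s - 1)*(s + 3) = 0, at s = -3, 1, 5.
On [-3, 1] the curve lies below the axis; ∫[-3,1] (-2*s^3 + 6*s^2 + 26*s - 30) ds = -128, giving area 128.
On [1, 5] the curve lies above the axis; ∫[1,5] (-2*s^3 + 6*s^2 + 26*s - 30) ds = 128, giving area 128.
Total area = 128 + 128 = 256.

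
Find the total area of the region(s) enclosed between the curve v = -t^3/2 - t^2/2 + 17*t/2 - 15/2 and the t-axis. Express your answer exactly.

The curve meets the t-axis where -t^3/2 - t^2/2 + 17*t/2 - 15/2 = 0, i.e. -(t - 3)*(t - 1)*(t + 5)/2 = 0, at t = -5, 1, 3.
On [-5, 1] the curve lies below the axis; ∫[-5,1] (-t^3/2 - t^2/2 + 17*t/2 - 15/2) dt = -90, giving area 90.
On [1, 3] the curve lies above the axis; ∫[1,3] (-t^3/2 - t^2/2 + 17*t/2 - 15/2) dt = 14/3, giving area 14/3.
Total area = 90 + 14/3 = 284/3.

284/3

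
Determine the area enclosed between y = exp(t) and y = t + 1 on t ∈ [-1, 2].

-9/2 - exp(-1) + exp(2)

On [-1, 2], (exp(t)) - (t + 1) = -t + exp(t) - 1 is ≥ 0 throughout, so the area is a single integral of |-t + exp(t) - 1|.
∫[-1,2] (-t + exp(t) - 1) dt = -9/2 - exp(-1) + exp(2).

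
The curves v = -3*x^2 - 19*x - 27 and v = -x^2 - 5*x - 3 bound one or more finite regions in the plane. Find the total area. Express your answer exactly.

Set the curves equal: -3*x^2 - 19*x - 27 = -x^2 - 5*x - 3, so -2*x^2 - 14*x - 24 = 0, which factors as -2*(x + 3)*(x + 4) = 0. The curves meet at x = -4, -3.
On [-4, -3], v = -3*x^2 - 19*x - 27 is on top; that piece has area ∫[-4,-3] (-2*x^2 - 14*x - 24) dx = 1/3.

1/3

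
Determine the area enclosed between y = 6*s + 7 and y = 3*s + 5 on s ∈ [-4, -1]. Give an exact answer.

33/2

On [-4, -1], (6*s + 7) - (3*s + 5) = 3*s + 2 is ≤ 0 throughout, so the area is a single integral of |3*s + 2|.
∫[-4,-1] (3*s + 2) ds = -33/2; the area of that piece is 33/2.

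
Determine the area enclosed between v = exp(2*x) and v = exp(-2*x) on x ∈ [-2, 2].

The difference (exp(2*x)) - (exp(-2*x)) = exp(2*x) - exp(-2*x) changes sign at x = 0 inside [-2, 2], so split the integral there.
∫[-2,0] (exp(2*x) - exp(-2*x)) dx = -exp(4)/2 - exp(-4)/2 + 1; the area of that piece is -1 + exp(-4)/2 + exp(4)/2.
∫[0,2] (exp(2*x) - exp(-2*x)) dx = -1 + exp(-4)/2 + exp(4)/2.
Total area = (-1 + exp(-4)/2 + exp(4)/2) + (-1 + exp(-4)/2 + exp(4)/2) = -2 + exp(-4) + exp(4).

-2 + exp(-4) + exp(4)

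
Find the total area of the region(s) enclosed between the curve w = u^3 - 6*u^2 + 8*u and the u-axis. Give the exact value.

8

The curve meets the u-axis where u^3 - 6*u^2 + 8*u = 0, i.e. u*(u - 4)*(u - 2) = 0, at u = 0, 2, 4.
On [0, 2] the curve lies above the axis; ∫[0,2] (u^3 - 6*u^2 + 8*u) du = 4, giving area 4.
On [2, 4] the curve lies below the axis; ∫[2,4] (u^3 - 6*u^2 + 8*u) du = -4, giving area 4.
Total area = 4 + 4 = 8.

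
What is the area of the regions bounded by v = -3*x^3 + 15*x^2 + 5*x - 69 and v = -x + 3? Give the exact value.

443/2

Set the curves equal: -3*x^3 + 15*x^2 + 5*x - 69 = -x + 3, so -3*x^3 + 15*x^2 + 6*x - 72 = 0, which factors as -3*(x - 4)*(x - 3)*(x + 2) = 0. The curves meet at x = -2, 3, 4.
On [-2, 3], v = -x + 3 is on top; that piece has area ∫[-2,3] (-(-3*x^3 + 15*x^2 + 6*x - 72)) dx = 875/4.
On [3, 4], v = -3*x^3 + 15*x^2 + 5*x - 69 is on top; that piece has area ∫[3,4] (-3*x^3 + 15*x^2 + 6*x - 72) dx = 11/4.
Total enclosed area = 875/4 + 11/4 = 443/2.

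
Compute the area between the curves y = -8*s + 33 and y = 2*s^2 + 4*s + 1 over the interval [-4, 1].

620/3

On [-4, 1], (-8*s + 33) - (2*s^2 + 4*s + 1) = -2*s^2 - 12*s + 32 is ≥ 0 throughout, so the area is a single integral of |-2*s^2 - 12*s + 32|.
∫[-4,1] (-2*s^2 - 12*s + 32) ds = 620/3.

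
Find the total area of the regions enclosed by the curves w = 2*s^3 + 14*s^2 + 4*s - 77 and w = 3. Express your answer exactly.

Set the curves equal: 2*s^3 + 14*s^2 + 4*s - 77 = 3, so 2*s^3 + 14*s^2 + 4*s - 80 = 0, which factors as 2*(s - 2)*(s + 4)*(s + 5) = 0. The curves meet at s = -5, -4, 2.
On [-5, -4], w = 2*s^3 + 14*s^2 + 4*s - 77 is on top; that piece has area ∫[-5,-4] (2*s^3 + 14*s^2 + 4*s - 80) ds = 13/6.
On [-4, 2], w = 3 is on top; that piece has area ∫[-4,2] (-(2*s^3 + 14*s^2 + 4*s - 80)) ds = 288.
Total enclosed area = 13/6 + 288 = 1741/6.

1741/6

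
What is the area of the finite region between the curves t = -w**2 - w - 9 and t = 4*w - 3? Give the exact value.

Both boundary curves give t as a function of w, so integrate with respect to w. Setting them equal: -w**2 - 5*w - 6 = 0, i.e. -(w + 2)*(w + 3) = 0, so they meet at w = -3, -2.
For w in [-3, -2], t = -w**2 - w - 9 is on the right; area = ∫[-3,-2] (-w**2 - 5*w - 6) dw = 1/6.

1/6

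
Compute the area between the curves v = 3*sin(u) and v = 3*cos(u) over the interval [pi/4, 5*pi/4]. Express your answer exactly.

6*sqrt(2)

On [pi/4, 5*pi/4], (3*sin(u)) - (3*cos(u)) = 3*sin(u) - 3*cos(u) is ≥ 0 throughout, so the area is a single integral of |3*sin(u) - 3*cos(u)|.
∫[pi/4,5*pi/4] (3*sin(u) - 3*cos(u)) du = 6*sqrt(2).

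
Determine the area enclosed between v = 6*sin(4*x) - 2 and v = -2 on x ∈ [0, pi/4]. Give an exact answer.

On [0, pi/4], (6*sin(4*x) - 2) - (-2) = 6*sin(4*x) is ≥ 0 throughout, so the area is a single integral of |6*sin(4*x)|.
∫[0,pi/4] (6*sin(4*x)) dx = 3.

3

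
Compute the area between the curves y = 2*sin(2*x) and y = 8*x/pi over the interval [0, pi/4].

On [0, pi/4], (2*sin(2*x)) - (8*x/pi) = -8*x/pi + 2*sin(2*x) is ≥ 0 throughout, so the area is a single integral of |-8*x/pi + 2*sin(2*x)|.
∫[0,pi/4] (-8*x/pi + 2*sin(2*x)) dx = 1 - pi/4.

1 - pi/4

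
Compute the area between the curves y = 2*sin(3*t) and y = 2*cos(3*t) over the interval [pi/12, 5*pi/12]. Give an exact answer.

On [pi/12, 5*pi/12], (2*sin(3*t)) - (2*cos(3*t)) = 2*sin(3*t) - 2*cos(3*t) is ≥ 0 throughout, so the area is a single integral of |2*sin(3*t) - 2*cos(3*t)|.
∫[pi/12,5*pi/12] (2*sin(3*t) - 2*cos(3*t)) dt = 4*sqrt(2)/3.

4*sqrt(2)/3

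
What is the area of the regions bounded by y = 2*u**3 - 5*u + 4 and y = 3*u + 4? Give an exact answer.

16

Set the curves equal: 2*u**3 - 5*u + 4 = 3*u + 4, so 2*u**3 - 8*u = 0, which factors as 2*u*(u - 2)*(u + 2) = 0. The curves meet at u = -2, 0, 2.
On [-2, 0], y = 2*u**3 - 5*u + 4 is on top; that piece has area ∫[-2,0] (2*u**3 - 8*u) du = 8.
On [0, 2], y = 3*u + 4 is on top; that piece has area ∫[0,2] (-(2*u**3 - 8*u)) du = 8.
Total enclosed area = 8 + 8 = 16.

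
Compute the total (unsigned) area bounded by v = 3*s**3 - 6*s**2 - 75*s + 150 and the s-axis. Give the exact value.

2459/2

The curve meets the s-axis where 3*s**3 - 6*s**2 - 75*s + 150 = 0, i.e. 3*(s - 5)*(s - 2)*(s + 5) = 0, at s = -5, 2, 5.
On [-5, 2] the curve lies above the axis; ∫[-5,2] (3*s**3 - 6*s**2 - 75*s + 150) ds = 4459/4, giving area 4459/4.
On [2, 5] the curve lies below the axis; ∫[2,5] (3*s**3 - 6*s**2 - 75*s + 150) ds = -459/4, giving area 459/4.
Total area = 4459/4 + 459/4 = 2459/2.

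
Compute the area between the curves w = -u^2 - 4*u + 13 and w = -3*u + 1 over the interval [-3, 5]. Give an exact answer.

212/3

The difference (-u^2 - 4*u + 13) - (-3*u + 1) = -u^2 - u + 12 changes sign at u = 3 inside [-3, 5], so split the integral there.
∫[-3,3] (-u^2 - u + 12) du = 54.
∫[3,5] (-u^2 - u + 12) du = -50/3; the area of that piece is 50/3.
Total area = 54 + 50/3 = 212/3.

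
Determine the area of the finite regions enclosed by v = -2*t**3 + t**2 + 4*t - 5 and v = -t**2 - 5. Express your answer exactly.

Set the curves equal: -2*t**3 + t**2 + 4*t - 5 = -t**2 - 5, so -2*t**3 + 2*t**2 + 4*t = 0, which factors as -2*t*(t - 2)*(t + 1) = 0. The curves meet at t = -1, 0, 2.
On [-1, 0], v = -t**2 - 5 is on top; that piece has area ∫[-1,0] (-(-2*t**3 + 2*t**2 + 4*t)) dt = 5/6.
On [0, 2], v = -2*t**3 + t**2 + 4*t - 5 is on top; that piece has area ∫[0,2] (-2*t**3 + 2*t**2 + 4*t) dt = 16/3.
Total enclosed area = 5/6 + 16/3 = 37/6.

37/6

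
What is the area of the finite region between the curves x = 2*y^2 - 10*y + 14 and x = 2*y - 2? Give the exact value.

Both boundary curves give x as a function of y, so integrate with respect to y. Setting them equal: 2*y^2 - 12*y + 16 = 0, i.e. 2*(y - 4)*(y - 2) = 0, so they meet at y = 2, 4.
For y in [2, 4], x = 2*y^2 - 10*y + 14 is on the left; area = ∫[2,4] (-(2*y^2 - 12*y + 16)) dy = 8/3.

8/3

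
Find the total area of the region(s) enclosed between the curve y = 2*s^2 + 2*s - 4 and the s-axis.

The curve meets the s-axis where 2*s^2 + 2*s - 4 = 0, i.e. 2*(s - 1)*(s + 2) = 0, at s = -2, 1.
On [-2, 1] the curve lies below the axis; ∫[-2,1] (2*s^2 + 2*s - 4) ds = -9, giving area 9.

9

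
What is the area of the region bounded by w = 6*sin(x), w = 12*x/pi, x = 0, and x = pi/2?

6 - 3*pi/2

On [0, pi/2], (6*sin(x)) - (12*x/pi) = -12*x/pi + 6*sin(x) is ≥ 0 throughout, so the area is a single integral of |-12*x/pi + 6*sin(x)|.
∫[0,pi/2] (-12*x/pi + 6*sin(x)) dx = 6 - 3*pi/2.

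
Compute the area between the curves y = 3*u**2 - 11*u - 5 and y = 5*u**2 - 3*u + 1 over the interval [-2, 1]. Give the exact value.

44/3

The difference (3*u**2 - 11*u - 5) - (5*u**2 - 3*u + 1) = -2*u**2 - 8*u - 6 changes sign at u = -1 inside [-2, 1], so split the integral there.
∫[-2,-1] (-2*u**2 - 8*u - 6) du = 4/3.
∫[-1,1] (-2*u**2 - 8*u - 6) du = -40/3; the area of that piece is 40/3.
Total area = 4/3 + 40/3 = 44/3.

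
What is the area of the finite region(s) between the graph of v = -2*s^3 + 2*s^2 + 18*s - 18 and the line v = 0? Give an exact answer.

The curve meets the s-axis where -2*s^3 + 2*s^2 + 18*s - 18 = 0, i.e. -2*(s - 3)*(s - 1)*(s + 3) = 0, at s = -3, 1, 3.
On [-3, 1] the curve lies below the axis; ∫[-3,1] (-2*s^3 + 2*s^2 + 18*s - 18) ds = -256/3, giving area 256/3.
On [1, 3] the curve lies above the axis; ∫[1,3] (-2*s^3 + 2*s^2 + 18*s - 18) ds = 40/3, giving area 40/3.
Total area = 256/3 + 40/3 = 296/3.

296/3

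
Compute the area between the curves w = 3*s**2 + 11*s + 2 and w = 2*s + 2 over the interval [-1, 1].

9

The difference (3*s**2 + 11*s + 2) - (2*s + 2) = 3*s**2 + 9*s changes sign at s = 0 inside [-1, 1], so split the integral there.
∫[-1,0] (3*s**2 + 9*s) ds = -7/2; the area of that piece is 7/2.
∫[0,1] (3*s**2 + 9*s) ds = 11/2.
Total area = 7/2 + 11/2 = 9.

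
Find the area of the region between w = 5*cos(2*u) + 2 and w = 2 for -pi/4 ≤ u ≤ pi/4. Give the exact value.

On [-pi/4, pi/4], (5*cos(2*u) + 2) - (2) = 5*cos(2*u) is ≥ 0 throughout, so the area is a single integral of |5*cos(2*u)|.
∫[-pi/4,pi/4] (5*cos(2*u)) du = 5.

5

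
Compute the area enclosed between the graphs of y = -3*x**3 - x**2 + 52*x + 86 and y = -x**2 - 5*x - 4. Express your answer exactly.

Set the curves equal: -3*x**3 - x**2 + 52*x + 86 = -x**2 - 5*x - 4, so -3*x**3 + 57*x + 90 = 0, which factors as -3*(x - 5)*(x + 2)*(x + 3) = 0. The curves meet at x = -3, -2, 5.
On [-3, -2], y = -x**2 - 5*x - 4 is on top; that piece has area ∫[-3,-2] (-(-3*x**3 + 57*x + 90)) dx = 15/4.
On [-2, 5], y = -3*x**3 - x**2 + 52*x + 86 is on top; that piece has area ∫[-2,5] (-3*x**3 + 57*x + 90) dx = 3087/4.
Total enclosed area = 15/4 + 3087/4 = 1551/2.

1551/2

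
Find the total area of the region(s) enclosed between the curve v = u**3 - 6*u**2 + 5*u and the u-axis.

The curve meets the u-axis where u**3 - 6*u**2 + 5*u = 0, i.e. u*(u - 5)*(u - 1) = 0, at u = 0, 1, 5.
On [0, 1] the curve lies above the axis; ∫[0,1] (u**3 - 6*u**2 + 5*u) du = 3/4, giving area 3/4.
On [1, 5] the curve lies below the axis; ∫[1,5] (u**3 - 6*u**2 + 5*u) du = -32, giving area 32.
Total area = 3/4 + 32 = 131/4.

131/4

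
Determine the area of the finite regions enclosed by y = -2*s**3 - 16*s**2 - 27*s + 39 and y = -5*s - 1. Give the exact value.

443/3

Set the curves equal: -2*s**3 - 16*s**2 - 27*s + 39 = -5*s - 1, so -2*s**3 - 16*s**2 - 22*s + 40 = 0, which factors as -2*(s - 1)*(s + 4)*(s + 5) = 0. The curves meet at s = -5, -4, 1.
On [-5, -4], y = -5*s - 1 is on top; that piece has area ∫[-5,-4] (-(-2*s**3 - 16*s**2 - 22*s + 40)) ds = 11/6.
On [-4, 1], y = -2*s**3 - 16*s**2 - 27*s + 39 is on top; that piece has area ∫[-4,1] (-2*s**3 - 16*s**2 - 22*s + 40) ds = 875/6.
Total enclosed area = 11/6 + 875/6 = 443/3.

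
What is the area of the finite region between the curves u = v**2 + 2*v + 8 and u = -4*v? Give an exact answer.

4/3

Both boundary curves give u as a function of v, so integrate with respect to v. Setting them equal: v**2 + 6*v + 8 = 0, i.e. (v + 2)*(v + 4) = 0, so they meet at v = -4, -2.
For v in [-4, -2], u = v**2 + 2*v + 8 is on the left; area = ∫[-4,-2] (-(v**2 + 6*v + 8)) dv = 4/3.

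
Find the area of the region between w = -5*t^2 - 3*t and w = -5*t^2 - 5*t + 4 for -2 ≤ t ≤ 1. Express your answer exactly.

On [-2, 1], (-5*t^2 - 3*t) - (-5*t^2 - 5*t + 4) = 2*t - 4 is ≤ 0 throughout, so the area is a single integral of |2*t - 4|.
∫[-2,1] (2*t - 4) dt = -15; the area of that piece is 15.

15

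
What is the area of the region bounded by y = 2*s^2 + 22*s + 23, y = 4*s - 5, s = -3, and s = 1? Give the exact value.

The difference (2*s^2 + 22*s + 23) - (4*s - 5) = 2*s^2 + 18*s + 28 changes sign at s = -2 inside [-3, 1], so split the integral there.
∫[-3,-2] (2*s^2 + 18*s + 28) ds = -13/3; the area of that piece is 13/3.
∫[-2,1] (2*s^2 + 18*s + 28) ds = 63.
Total area = 13/3 + 63 = 202/3.

202/3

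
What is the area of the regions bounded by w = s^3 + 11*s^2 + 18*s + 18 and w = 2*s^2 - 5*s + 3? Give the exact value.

Set the curves equal: s^3 + 11*s^2 + 18*s + 18 = 2*s^2 - 5*s + 3, so s^3 + 9*s^2 + 23*s + 15 = 0, which factors as (s + 1)*(s + 3)*(s + 5) = 0. The curves meet at s = -5, -3, -1.
On [-5, -3], w = s^3 + 11*s^2 + 18*s + 18 is on top; that piece has area ∫[-5,-3] (s^3 + 9*s^2 + 23*s + 15) ds = 4.
On [-3, -1], w = 2*s^2 - 5*s + 3 is on top; that piece has area ∫[-3,-1] (-(s^3 + 9*s^2 + 23*s + 15)) ds = 4.
Total enclosed area = 4 + 4 = 8.

8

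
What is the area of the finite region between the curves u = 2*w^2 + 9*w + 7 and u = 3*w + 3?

Both boundary curves give u as a function of w, so integrate with respect to w. Setting them equal: 2*w^2 + 6*w + 4 = 0, i.e. 2*(w + 1)*(w + 2) = 0, so they meet at w = -2, -1.
For w in [-2, -1], u = 2*w^2 + 9*w + 7 is on the left; area = ∫[-2,-1] (-(2*w^2 + 6*w + 4)) dw = 1/3.

1/3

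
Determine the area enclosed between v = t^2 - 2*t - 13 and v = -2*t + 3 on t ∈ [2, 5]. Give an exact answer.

The difference (t^2 - 2*t - 13) - (-2*t + 3) = t^2 - 16 changes sign at t = 4 inside [2, 5], so split the integral there.
∫[2,4] (t^2 - 16) dt = -40/3; the area of that piece is 40/3.
∫[4,5] (t^2 - 16) dt = 13/3.
Total area = 40/3 + 13/3 = 53/3.

53/3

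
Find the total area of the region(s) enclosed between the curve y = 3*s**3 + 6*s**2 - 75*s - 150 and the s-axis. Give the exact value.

The curve meets the s-axis where 3*s**3 + 6*s**2 - 75*s - 150 = 0, i.e. 3*(s - 5)*(s + 2)*(s + 5) = 0, at s = -5, -2, 5.
On [-5, -2] the curve lies above the axis; ∫[-5,-2] (3*s**3 + 6*s**2 - 75*s - 150) ds = 459/4, giving area 459/4.
On [-2, 5] the curve lies below the axis; ∫[-2,5] (3*s**3 + 6*s**2 - 75*s - 150) ds = -4459/4, giving area 4459/4.
Total area = 459/4 + 4459/4 = 2459/2.

2459/2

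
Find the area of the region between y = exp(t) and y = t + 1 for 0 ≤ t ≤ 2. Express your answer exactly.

On [0, 2], (exp(t)) - (t + 1) = -t + exp(t) - 1 is ≥ 0 throughout, so the area is a single integral of |-t + exp(t) - 1|.
∫[0,2] (-t + exp(t) - 1) dt = -5 + exp(2).

-5 + exp(2)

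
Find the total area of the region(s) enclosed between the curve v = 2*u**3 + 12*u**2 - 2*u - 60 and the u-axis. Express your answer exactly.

407/2

The curve meets the u-axis where 2*u**3 + 12*u**2 - 2*u - 60 = 0, i.e. 2*(u - 2)*(u + 3)*(u + 5) = 0, at u = -5, -3, 2.
On [-5, -3] the curve lies above the axis; ∫[-5,-3] (2*u**3 + 12*u**2 - 2*u - 60) du = 16, giving area 16.
On [-3, 2] the curve lies below the axis; ∫[-3,2] (2*u**3 + 12*u**2 - 2*u - 60) du = -375/2, giving area 375/2.
Total area = 16 + 375/2 = 407/2.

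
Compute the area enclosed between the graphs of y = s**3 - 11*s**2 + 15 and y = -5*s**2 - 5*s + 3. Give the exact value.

Set the curves equal: s**3 - 11*s**2 + 15 = -5*s**2 - 5*s + 3, so s**3 - 6*s**2 + 5*s + 12 = 0, which factors as (s - 4)*(s - 3)*(s + 1) = 0. The curves meet at s = -1, 3, 4.
On [-1, 3], y = s**3 - 11*s**2 + 15 is on top; that piece has area ∫[-1,3] (s**3 - 6*s**2 + 5*s + 12) ds = 32.
On [3, 4], y = -5*s**2 - 5*s + 3 is on top; that piece has area ∫[3,4] (-(s**3 - 6*s**2 + 5*s + 12)) ds = 3/4.
Total enclosed area = 32 + 3/4 = 131/4.

131/4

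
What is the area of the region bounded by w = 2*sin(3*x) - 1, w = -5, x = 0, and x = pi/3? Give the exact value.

4/3 + 4*pi/3

On [0, pi/3], (2*sin(3*x) - 1) - (-5) = 2*sin(3*x) + 4 is ≥ 0 throughout, so the area is a single integral of |2*sin(3*x) + 4|.
∫[0,pi/3] (2*sin(3*x) + 4) dx = 4/3 + 4*pi/3.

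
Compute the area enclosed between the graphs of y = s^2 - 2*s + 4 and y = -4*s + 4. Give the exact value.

4/3

Set the curves equal: s^2 - 2*s + 4 = -4*s + 4, so s^2 + 2*s = 0, which factors as s*(s + 2) = 0. The curves meet at s = -2, 0.
On [-2, 0], y = -4*s + 4 is on top; that piece has area ∫[-2,0] (-(s^2 + 2*s)) ds = 4/3.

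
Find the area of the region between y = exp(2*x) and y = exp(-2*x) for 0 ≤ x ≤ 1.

On [0, 1], (exp(2*x)) - (exp(-2*x)) = exp(2*x) - exp(-2*x) is ≥ 0 throughout, so the area is a single integral of |exp(2*x) - exp(-2*x)|.
∫[0,1] (exp(2*x) - exp(-2*x)) dx = -1 + exp(-2)/2 + exp(2)/2.

-1 + exp(-2)/2 + exp(2)/2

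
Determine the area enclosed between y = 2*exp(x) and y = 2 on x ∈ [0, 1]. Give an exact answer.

-4 + 2*exp(1)

On [0, 1], (2*exp(x)) - (2) = 2*exp(x) - 2 is ≥ 0 throughout, so the area is a single integral of |2*exp(x) - 2|.
∫[0,1] (2*exp(x) - 2) dx = -4 + 2*exp(1).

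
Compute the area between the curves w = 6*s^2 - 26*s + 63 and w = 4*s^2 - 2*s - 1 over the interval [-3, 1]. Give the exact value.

1112/3

On [-3, 1], (6*s^2 - 26*s + 63) - (4*s^2 - 2*s - 1) = 2*s^2 - 24*s + 64 is ≥ 0 throughout, so the area is a single integral of |2*s^2 - 24*s + 64|.
∫[-3,1] (2*s^2 - 24*s + 64) ds = 1112/3.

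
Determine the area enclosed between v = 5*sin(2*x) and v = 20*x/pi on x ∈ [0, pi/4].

5/2 - 5*pi/8

On [0, pi/4], (5*sin(2*x)) - (20*x/pi) = -20*x/pi + 5*sin(2*x) is ≥ 0 throughout, so the area is a single integral of |-20*x/pi + 5*sin(2*x)|.
∫[0,pi/4] (-20*x/pi + 5*sin(2*x)) dx = 5/2 - 5*pi/8.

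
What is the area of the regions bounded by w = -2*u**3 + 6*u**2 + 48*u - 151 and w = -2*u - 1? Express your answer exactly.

Set the curves equal: -2*u**3 + 6*u**2 + 48*u - 151 = -2*u - 1, so -2*u**3 + 6*u**2 + 50*u - 150 = 0, which factors as -2*(u - 5)*(u - 3)*(u + 5) = 0. The curves meet at u = -5, 3, 5.
On [-5, 3], w = -2*u - 1 is on top; that piece has area ∫[-5,3] (-(-2*u**3 + 6*u**2 + 50*u - 150)) du = 1024.
On [3, 5], w = -2*u**3 + 6*u**2 + 48*u - 151 is on top; that piece has area ∫[3,5] (-2*u**3 + 6*u**2 + 50*u - 150) du = 24.
Total enclosed area = 1024 + 24 = 1048.

1048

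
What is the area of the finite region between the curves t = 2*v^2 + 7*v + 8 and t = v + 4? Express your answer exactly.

Both boundary curves give t as a function of v, so integrate with respect to v. Setting them equal: 2*v^2 + 6*v + 4 = 0, i.e. 2*(v + 1)*(v + 2) = 0, so they meet at v = -2, -1.
For v in [-2, -1], t = 2*v^2 + 7*v + 8 is on the left; area = ∫[-2,-1] (-(2*v^2 + 6*v + 4)) dv = 1/3.

1/3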